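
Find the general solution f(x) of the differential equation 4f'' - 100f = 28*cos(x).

f = -7*cos(x)/26 + C1*exp(5*x) + C2*exp(-5*x)

Divide through by 4: f'' - 25f = 7*cos(x).
Characteristic equation r² - 25 = 0 factors as (r - 5)(r + 5) = 0, so r = 5, -5.
Hence f_h = C1*exp(5*x) + C2*exp(-5*x).
Try f_p = A*cos(x) + B*sin(x). Substituting and equating the coefficients of cos(x) and sin(x) gives A = -7/26, B = 0, so f_p = -7*cos(x)/26.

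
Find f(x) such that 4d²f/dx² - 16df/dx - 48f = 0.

f = C1*exp(-2*x) + C2*exp(6*x)

Divide through by 4: f'' - 4f' - 12f = 0.
Characteristic equation r² - 4r - 12 = 0 factors as (r + 2)(r - 6) = 0, so r = -2, 6.
Hence f_h = C1*exp(-2*x) + C2*exp(6*x).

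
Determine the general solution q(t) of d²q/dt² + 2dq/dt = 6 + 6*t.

q = C2 + 3*t/2 + 3*t**2/2 + C1*exp(-2*t)

Characteristic equation r² + 2r = 0 factors as (r + 2)r = 0, so r = -2, 0.
Hence q_h = C1*exp(-2*t) + C2.
Since 0 is a characteristic root (multiplicity 1), multiply the polynomial trial by t: try q_p = t*(A0 + A1*t). Substituting and matching coefficients of each power of t gives A0 = 3/2, A1 = 3/2, so q_p = 3*t/2 + 3*t^2/2.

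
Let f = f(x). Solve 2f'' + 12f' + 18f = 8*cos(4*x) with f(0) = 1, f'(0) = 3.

f = -28*cos(4*x)/625 + 96*sin(4*x)/625 + 653*exp(-3*x)/625 + 138*x*exp(-3*x)/25

Divide through by 2: f'' + 6f' + 9f = 4*cos(4*x).
Characteristic equation r² + 6r + 9 = 0 has discriminant (6)² - 4·(9) = 0, so r = -3 is a repeated root.
Hence f_h = (C1 + C2*x)*exp(-3*x).
Try f_p = A*cos(4*x) + B*sin(4*x). Substituting and equating the coefficients of cos(4x) and sin(4x) gives A = -28/625, B = 96/625, so f_p = -28*cos(4*x)/625 + 96*sin(4*x)/625.
General solution: f = -28*cos(4*x)/625 + 96*sin(4*x)/625 + C1*exp(-3*x) + C2*x*exp(-3*x).
Apply the initial conditions: f(0) = -28/625 + C1 = 1 and f'(0) = 384/625 + C2 - 3*C1 = 3. Solving gives C1 = 653/625, C2 = 138/25.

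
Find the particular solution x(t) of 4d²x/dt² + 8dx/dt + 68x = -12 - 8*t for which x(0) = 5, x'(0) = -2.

x = -47/289 - 2*t/17 + 237*exp(-t)*sin(4*t)/289 + 1492*cos(4*t)*exp(-t)/289

Divide through by 4: x'' + 2x' + 17x = -3 - 2*t.
Characteristic equation r² + 2r + 17 = 0 has discriminant (2)² - 4·(17) = -64 < 0, so r = -1 ± 4i.
Hence x_h = C1*cos(4*t)*exp(-t) + C2*exp(-t)*sin(4*t).
For the particular solution try x_p = A0 + A1*t. Substituting and matching coefficients of each power of t gives A0 = -47/289, A1 = -2/17, so x_p = -47/289 - 2*t/17.
General solution: x = -47/289 - 2*t/17 + C1*cos(4*t)*exp(-t) + C2*exp(-t)*sin(4*t).
Apply the initial conditions: x(0) = -47/289 + C1 = 5 and x'(0) = -2/17 - C1 + 4*C2 = -2. Solving gives C1 = 1492/289, C2 = 237/289.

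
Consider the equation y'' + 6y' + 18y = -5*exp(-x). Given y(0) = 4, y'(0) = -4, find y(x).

y = -5*exp(-x)/13 + 38*exp(-3*x)*sin(3*x)/13 + 57*cos(3*x)*exp(-3*x)/13

Characteristic equation r² + 6r + 18 = 0 has discriminant (6)² - 4·(18) = -36 < 0, so r = -3 ± 3i.
Hence y_h = C1*cos(3*x)*exp(-3*x) + C2*exp(-3*x)*sin(3*x).
Try y_p = A*exp(-x). Substituting into the equation and dividing by exp(-x) gives A = -5/13, so y_p = -5*exp(-x)/13.
General solution: y = -5*exp(-x)/13 + C1*cos(3*x)*exp(-3*x) + C2*exp(-3*x)*sin(3*x).
Apply the initial conditions: y(0) = -5/13 + C1 = 4 and y'(0) = 5/13 - 3*C1 + 3*C2 = -4. Solving gives C1 = 57/13, C2 = 38/13.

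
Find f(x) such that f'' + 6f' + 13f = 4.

f = 4/13 + C1*cos(2*x)*exp(-3*x) + C2*exp(-3*x)*sin(2*x)

Characteristic equation r² + 6r + 13 = 0 has discriminant (6)² - 4·(13) = -16 < 0, so r = -3 ± 2i.
Hence f_h = C1*cos(2*x)*exp(-3*x) + C2*exp(-3*x)*sin(2*x).
For the particular solution try f_p = A0. Substituting and matching coefficients of each power of x gives A0 = 4/13, so f_p = 4/13.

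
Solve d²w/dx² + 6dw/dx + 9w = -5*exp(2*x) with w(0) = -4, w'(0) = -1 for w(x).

Characteristic equation r² + 6r + 9 = 0 has discriminant (6)² - 4·(9) = 0, so r = -3 is a repeated root.
Hence w_h = (C1 + C2*x)*exp(-3*x).
Try w_p = A*exp(2*x). Substituting into the equation and dividing by exp(2*x) gives A = -1/5, so w_p = -exp(2*x)/5.
General solution: w = -exp(2*x)/5 + C1*exp(-3*x) + C2*x*exp(-3*x).
Apply the initial conditions: w(0) = -1/5 + C1 = -4 and w'(0) = -2/5 + C2 - 3*C1 = -1. Solving gives C1 = -19/5, C2 = -12.

w = -19*exp(-3*x)/5 - exp(2*x)/5 - 12*x*exp(-3*x)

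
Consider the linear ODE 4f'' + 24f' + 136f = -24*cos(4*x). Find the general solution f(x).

f = -4*sin(4*x)/25 - 3*cos(4*x)/25 + C1*cos(5*x)*exp(-3*x) + C2*exp(-3*x)*sin(5*x)

Divide through by 4: f'' + 6f' + 34f = -6*cos(4*x).
Characteristic equation r² + 6r + 34 = 0 has discriminant (6)² - 4·(34) = -100 < 0, so r = -3 ± 5i.
Hence f_h = C1*cos(5*x)*exp(-3*x) + C2*exp(-3*x)*sin(5*x).
Try f_p = A*cos(4*x) + B*sin(4*x). Substituting and equating the coefficients of cos(4x) and sin(4x) gives A = -3/25, B = -4/25, so f_p = -4*sin(4*x)/25 - 3*cos(4*x)/25.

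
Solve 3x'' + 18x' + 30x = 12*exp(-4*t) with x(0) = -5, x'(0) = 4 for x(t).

Divide through by 3: x'' + 6x' + 10x = 4*exp(-4*t).
Characteristic equation r² + 6r + 10 = 0 has discriminant (6)² - 4·(10) = -4 < 0, so r = -3 ± i.
Hence x_h = C1*cos(t)*exp(-3*t) + C2*exp(-3*t)*sin(t).
Try x_p = A*exp(-4*t). Substituting into the equation and dividing by exp(-4*t) gives A = 2, so x_p = 2*exp(-4*t).
General solution: x = 2*exp(-4*t) + C1*cos(t)*exp(-3*t) + C2*exp(-3*t)*sin(t).
Apply the initial conditions: x(0) = 2 + C1 = -5 and x'(0) = -8 + C2 - 3*C1 = 4. Solving gives C1 = -7, C2 = -9.

x = 2*exp(-4*t) - 9*exp(-3*t)*sin(t) - 7*cos(t)*exp(-3*t)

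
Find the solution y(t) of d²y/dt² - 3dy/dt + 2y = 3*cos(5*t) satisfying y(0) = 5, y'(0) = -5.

Characteristic equation r² - 3r + 2 = 0 factors as (r - 2)(r - 1) = 0, so r = 2, 1.
Hence y_h = C1*exp(2*t) + C2*exp(t).
Try y_p = A*cos(5*t) + B*sin(5*t). Substituting and equating the coefficients of cos(5t) and sin(5t) gives A = -69/754, B = -45/754, so y_p = -69*cos(5*t)/754 - 45*sin(5*t)/754.
General solution: y = -69*cos(5*t)/754 - 45*sin(5*t)/754 + C1*exp(2*t) + C2*exp(t).
Apply the initial conditions: y(0) = -69/754 + C1 + C2 = 5 and y'(0) = -225/754 + C2 + 2*C1 = -5. Solving gives C1 = -284/29, C2 = 387/26.

y = -284*exp(2*t)/29 - 69*cos(5*t)/754 - 45*sin(5*t)/754 + 387*exp(t)/26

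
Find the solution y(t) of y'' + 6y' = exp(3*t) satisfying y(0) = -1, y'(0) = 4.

Characteristic equation r² + 6r = 0 factors as (r + 6)r = 0, so r = -6, 0.
Hence y_h = C1*exp(-6*t) + C2.
Try y_p = A*exp(3*t). Substituting into the equation and dividing by exp(3*t) gives A = 1/27, so y_p = exp(3*t)/27.
General solution: y = C2 + exp(3*t)/27 + C1*exp(-6*t).
Apply the initial conditions: y(0) = 1/27 + C1 + C2 = -1 and y'(0) = 1/9 - 6*C1 = 4. Solving gives C1 = -35/54, C2 = -7/18.

y = -7/18 - 35*exp(-6*t)/54 + exp(3*t)/27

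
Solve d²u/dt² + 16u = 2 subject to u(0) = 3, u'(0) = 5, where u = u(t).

Characteristic equation r² + 16 = 0 has discriminant (0)² - 4·(16) = -64 < 0, so r = ± 4i.
Hence u_h = C1*cos(4*t) + C2*sin(4*t).
For the particular solution try u_p = A0. Substituting and matching coefficients of each power of t gives A0 = 1/8, so u_p = 1/8.
General solution: u = 1/8 + C1*cos(4*t) + C2*sin(4*t).
Apply the initial conditions: u(0) = 1/8 + C1 = 3 and u'(0) = 4*C2 = 5. Solving gives C1 = 23/8, C2 = 5/4.

u = 1/8 + 5*sin(4*t)/4 + 23*cos(4*t)/8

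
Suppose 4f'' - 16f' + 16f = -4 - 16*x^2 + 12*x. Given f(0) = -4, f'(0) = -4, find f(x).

Divide through by 4: f'' - 4f' + 4f = -1 - 4*x^2 + 3*x.
Characteristic equation r² - 4r + 4 = 0 has discriminant (-4)² - 4·(4) = 0, so r = 2 is a repeated root.
Hence f_h = (C1 + C2*x)*exp(2*x).
For the particular solution try f_p = A0 + A1*x + A2*x^2. Substituting and matching coefficients of each power of x gives A0 = -1, A1 = -5/4, A2 = -1, so f_p = -1 - x^2 - 5*x/4.
General solution: f = -1 - x^2 - 5*x/4 + C1*exp(2*x) + C2*x*exp(2*x).
Apply the initial conditions: f(0) = -1 + C1 = -4 and f'(0) = -5/4 + C2 + 2*C1 = -4. Solving gives C1 = -3, C2 = 13/4.

f = -1 - x**2 - 3*exp(2*x) - 5*x/4 + 13*x*exp(2*x)/4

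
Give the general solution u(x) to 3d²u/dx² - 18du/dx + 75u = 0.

Divide through by 3: u'' - 6u' + 25u = 0.
Characteristic equation r² - 6r + 25 = 0 has discriminant (-6)² - 4·(25) = -64 < 0, so r = 3 ± 4i.
Hence u_h = C1*cos(4*x)*exp(3*x) + C2*exp(3*x)*sin(4*x).

u = C1*cos(4*x)*exp(3*x) + C2*exp(3*x)*sin(4*x)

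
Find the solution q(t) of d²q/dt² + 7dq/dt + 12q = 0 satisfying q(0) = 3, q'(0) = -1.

q = -8*exp(-4*t) + 11*exp(-3*t)

Characteristic equation r² + 7r + 12 = 0 factors as (r + 3)(r + 4) = 0, so r = -3, -4.
Hence q_h = C1*exp(-3*t) + C2*exp(-4*t).
Apply the initial conditions: q(0) = C1 + C2 = 3 and q'(0) = -4*C2 - 3*C1 = -1. Solving gives C1 = 11, C2 = -8.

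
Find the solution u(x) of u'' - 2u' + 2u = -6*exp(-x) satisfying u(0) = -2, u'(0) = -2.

u = -6*exp(-x)/5 - 12*exp(x)*sin(x)/5 - 4*cos(x)*exp(x)/5

Characteristic equation r² - 2r + 2 = 0 has discriminant (-2)² - 4·(2) = -4 < 0, so r = 1 ± i.
Hence u_h = C1*cos(x)*exp(x) + C2*exp(x)*sin(x).
Try u_p = A*exp(-x). Substituting into the equation and dividing by exp(-x) gives A = -6/5, so u_p = -6*exp(-x)/5.
General solution: u = -6*exp(-x)/5 + C1*cos(x)*exp(x) + C2*exp(x)*sin(x).
Apply the initial conditions: u(0) = -6/5 + C1 = -2 and u'(0) = 6/5 + C1 + C2 = -2. Solving gives C1 = -4/5, C2 = -12/5.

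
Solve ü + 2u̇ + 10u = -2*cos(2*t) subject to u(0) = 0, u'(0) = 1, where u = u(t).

u = -3*cos(2*t)/13 - 2*sin(2*t)/13 + 3*cos(3*t)*exp(-t)/13 + 20*exp(-t)*sin(3*t)/39

Characteristic equation r² + 2r + 10 = 0 has discriminant (2)² - 4·(10) = -36 < 0, so r = -1 ± 3i.
Hence u_h = C1*cos(3*t)*exp(-t) + C2*exp(-t)*sin(3*t).
Try u_p = A*cos(2*t) + B*sin(2*t). Substituting and equating the coefficients of cos(2t) and sin(2t) gives A = -3/13, B = -2/13, so u_p = -3*cos(2*t)/13 - 2*sin(2*t)/13.
General solution: u = -3*cos(2*t)/13 - 2*sin(2*t)/13 + C1*cos(3*t)*exp(-t) + C2*exp(-t)*sin(3*t).
Apply the initial conditions: u(0) = -3/13 + C1 = 0 and u'(0) = -4/13 - C1 + 3*C2 = 1. Solving gives C1 = 3/13, C2 = 20/39.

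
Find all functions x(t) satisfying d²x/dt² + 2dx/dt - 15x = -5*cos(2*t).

Characteristic equation r² + 2r - 15 = 0 factors as (r + 5)(r - 3) = 0, so r = -5, 3.
Hence x_h = C1*exp(-5*t) + C2*exp(3*t).
Try x_p = A*cos(2*t) + B*sin(2*t). Substituting and equating the coefficients of cos(2t) and sin(2t) gives A = 95/377, B = -20/377, so x_p = -20*sin(2*t)/377 + 95*cos(2*t)/377.

x = -20*sin(2*t)/377 + 95*cos(2*t)/377 + C1*exp(-5*t) + C2*exp(3*t)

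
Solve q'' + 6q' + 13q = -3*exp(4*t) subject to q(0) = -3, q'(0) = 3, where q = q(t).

q = -3*exp(4*t)/53 - 297*exp(-3*t)*sin(2*t)/106 - 156*cos(2*t)*exp(-3*t)/53

Characteristic equation r² + 6r + 13 = 0 has discriminant (6)² - 4·(13) = -16 < 0, so r = -3 ± 2i.
Hence q_h = C1*cos(2*t)*exp(-3*t) + C2*exp(-3*t)*sin(2*t).
Try q_p = A*exp(4*t). Substituting into the equation and dividing by exp(4*t) gives A = -3/53, so q_p = -3*exp(4*t)/53.
General solution: q = -3*exp(4*t)/53 + C1*cos(2*t)*exp(-3*t) + C2*exp(-3*t)*sin(2*t).
Apply the initial conditions: q(0) = -3/53 + C1 = -3 and q'(0) = -12/53 - 3*C1 + 2*C2 = 3. Solving gives C1 = -156/53, C2 = -297/106.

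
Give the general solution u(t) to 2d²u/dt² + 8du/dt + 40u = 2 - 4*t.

Divide through by 2: u'' + 4u' + 20u = 1 - 2*t.
Characteristic equation r² + 4r + 20 = 0 has discriminant (4)² - 4·(20) = -64 < 0, so r = -2 ± 4i.
Hence u_h = C1*cos(4*t)*exp(-2*t) + C2*exp(-2*t)*sin(4*t).
For the particular solution try u_p = A0 + A1*t. Substituting and matching coefficients of each power of t gives A0 = 7/100, A1 = -1/10, so u_p = 7/100 - t/10.

u = 7/100 - t/10 + C1*cos(4*t)*exp(-2*t) + C2*exp(-2*t)*sin(4*t)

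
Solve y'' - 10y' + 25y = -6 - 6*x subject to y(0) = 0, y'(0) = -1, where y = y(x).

Characteristic equation r² - 10r + 25 = 0 has discriminant (-10)² - 4·(25) = 0, so r = 5 is a repeated root.
Hence y_h = (C1 + C2*x)*exp(5*x).
For the particular solution try y_p = A0 + A1*x. Substituting and matching coefficients of each power of x gives A0 = -42/125, A1 = -6/25, so y_p = -42/125 - 6*x/25.
General solution: y = -42/125 - 6*x/25 + C1*exp(5*x) + C2*x*exp(5*x).
Apply the initial conditions: y(0) = -42/125 + C1 = 0 and y'(0) = -6/25 + C2 + 5*C1 = -1. Solving gives C1 = 42/125, C2 = -61/25.

y = -42/125 - 6*x/25 + 42*exp(5*x)/125 - 61*x*exp(5*x)/25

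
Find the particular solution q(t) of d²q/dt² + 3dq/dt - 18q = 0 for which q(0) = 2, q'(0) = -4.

q = 8*exp(3*t)/9 + 10*exp(-6*t)/9

Characteristic equation r² + 3r - 18 = 0 factors as (r - 3)(r + 6) = 0, so r = 3, -6.
Hence q_h = C1*exp(3*t) + C2*exp(-6*t).
Apply the initial conditions: q(0) = C1 + C2 = 2 and q'(0) = -6*C2 + 3*C1 = -4. Solving gives C1 = 8/9, C2 = 10/9.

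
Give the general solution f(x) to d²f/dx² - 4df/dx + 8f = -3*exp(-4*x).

f = -3*exp(-4*x)/40 + C1*cos(2*x)*exp(2*x) + C2*exp(2*x)*sin(2*x)

Characteristic equation r² - 4r + 8 = 0 has discriminant (-4)² - 4·(8) = -16 < 0, so r = 2 ± 2i.
Hence f_h = C1*cos(2*x)*exp(2*x) + C2*exp(2*x)*sin(2*x).
Try f_p = A*exp(-4*x). Substituting into the equation and dividing by exp(-4*x) gives A = -3/40, so f_p = -3*exp(-4*x)/40.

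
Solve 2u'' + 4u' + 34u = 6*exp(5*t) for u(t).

Divide through by 2: u'' + 2u' + 17u = 3*exp(5*t).
Characteristic equation r² + 2r + 17 = 0 has discriminant (2)² - 4·(17) = -64 < 0, so r = -1 ± 4i.
Hence u_h = C1*cos(4*t)*exp(-t) + C2*exp(-t)*sin(4*t).
Try u_p = A*exp(5*t). Substituting into the equation and dividing by exp(5*t) gives A = 3/52, so u_p = 3*exp(5*t)/52.

u = 3*exp(5*t)/52 + C1*cos(4*t)*exp(-t) + C2*exp(-t)*sin(4*t)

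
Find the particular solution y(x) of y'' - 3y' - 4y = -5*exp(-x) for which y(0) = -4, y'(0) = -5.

Characteristic equation r² - 3r - 4 = 0 factors as (r - 4)(r + 1) = 0, so r = 4, -1.
Hence y_h = C1*exp(4*x) + C2*exp(-x).
Since exp(-x) solves the homogeneous equation (r = -1 is a root of multiplicity 1), multiply the trial by x. Try y_p = A*x*exp(-x). Substituting into the equation and dividing by exp(-x) gives A = 1, so y_p = x*exp(-x).
General solution: y = C1*exp(4*x) + C2*exp(-x) + x*exp(-x).
Apply the initial conditions: y(0) = C1 + C2 = -4 and y'(0) = 1 - C2 + 4*C1 = -5. Solving gives C1 = -2, C2 = -2.

y = -2*exp(-x) - 2*exp(4*x) + x*exp(-x)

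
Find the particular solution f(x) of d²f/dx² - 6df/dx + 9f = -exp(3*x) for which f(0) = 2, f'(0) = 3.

f = 2*exp(3*x) - 3*x*exp(3*x) - x**2*exp(3*x)/2

Characteristic equation r² - 6r + 9 = 0 has discriminant (-6)² - 4·(9) = 0, so r = 3 is a repeated root.
Hence f_h = (C1 + C2*x)*exp(3*x).
Since exp(3*x) solves the homogeneous equation (r = 3 is a root of multiplicity 2), multiply the trial by x^2. Try f_p = A*x^2*exp(3*x). Substituting into the equation and dividing by exp(3*x) gives A = -1/2, so f_p = -x^2*exp(3*x)/2.
General solution: f = C1*exp(3*x) - x^2*exp(3*x)/2 + C2*x*exp(3*x).
Apply the initial conditions: f(0) = C1 = 2 and f'(0) = C2 + 3*C1 = 3. Solving gives C1 = 2, C2 = -3.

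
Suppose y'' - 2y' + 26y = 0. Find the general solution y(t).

Characteristic equation r² - 2r + 26 = 0 has discriminant (-2)² - 4·(26) = -100 < 0, so r = 1 ± 5i.
Hence y_h = C1*cos(5*t)*exp(t) + C2*exp(t)*sin(5*t).

y = C1*cos(5*t)*exp(t) + C2*exp(t)*sin(5*t)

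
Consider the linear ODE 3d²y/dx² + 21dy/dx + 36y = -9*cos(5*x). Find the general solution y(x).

y = -105*sin(5*x)/1394 + 39*cos(5*x)/1394 + C1*exp(-3*x) + C2*exp(-4*x)

Divide through by 3: y'' + 7y' + 12y = -3*cos(5*x).
Characteristic equation r² + 7r + 12 = 0 factors as (r + 3)(r + 4) = 0, so r = -3, -4.
Hence y_h = C1*exp(-3*x) + C2*exp(-4*x).
Try y_p = A*cos(5*x) + B*sin(5*x). Substituting and equating the coefficients of cos(5x) and sin(5x) gives A = 39/1394, B = -105/1394, so y_p = -105*sin(5*x)/1394 + 39*cos(5*x)/1394.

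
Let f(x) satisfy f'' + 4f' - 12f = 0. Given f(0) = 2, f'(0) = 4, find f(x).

f = 2*exp(2*x)

Characteristic equation r² + 4r - 12 = 0 factors as (r + 6)(r - 2) = 0, so r = -6, 2.
Hence f_h = C1*exp(-6*x) + C2*exp(2*x).
Apply the initial conditions: f(0) = C1 + C2 = 2 and f'(0) = -6*C1 + 2*C2 = 4. Solving gives C1 = 0, C2 = 2.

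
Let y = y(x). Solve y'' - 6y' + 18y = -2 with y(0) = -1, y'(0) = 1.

y = -1/9 - 8*cos(3*x)*exp(3*x)/9 + 11*exp(3*x)*sin(3*x)/9

Characteristic equation r² - 6r + 18 = 0 has discriminant (-6)² - 4·(18) = -36 < 0, so r = 3 ± 3i.
Hence y_h = C1*cos(3*x)*exp(3*x) + C2*exp(3*x)*sin(3*x).
For the particular solution try y_p = A0. Substituting and matching coefficients of each power of x gives A0 = -1/9, so y_p = -1/9.
General solution: y = -1/9 + C1*cos(3*x)*exp(3*x) + C2*exp(3*x)*sin(3*x).
Apply the initial conditions: y(0) = -1/9 + C1 = -1 and y'(0) = 3*C1 + 3*C2 = 1. Solving gives C1 = -8/9, C2 = 11/9.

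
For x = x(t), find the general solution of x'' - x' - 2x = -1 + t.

Characteristic equation r² - r - 2 = 0 factors as (r + 1)(r - 2) = 0, so r = -1, 2.
Hence x_h = C1*exp(-t) + C2*exp(2*t).
For the particular solution try x_p = A0 + A1*t. Substituting and matching coefficients of each power of t gives A0 = 3/4, A1 = -1/2, so x_p = 3/4 - t/2.

x = 3/4 - t/2 + C1*exp(-t) + C2*exp(2*t)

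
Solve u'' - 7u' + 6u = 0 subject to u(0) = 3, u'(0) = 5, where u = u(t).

u = 2*exp(6*t)/5 + 13*exp(t)/5

Characteristic equation r² - 7r + 6 = 0 factors as (r - 6)(r - 1) = 0, so r = 6, 1.
Hence u_h = C1*exp(6*t) + C2*exp(t).
Apply the initial conditions: u(0) = C1 + C2 = 3 and u'(0) = C2 + 6*C1 = 5. Solving gives C1 = 2/5, C2 = 13/5.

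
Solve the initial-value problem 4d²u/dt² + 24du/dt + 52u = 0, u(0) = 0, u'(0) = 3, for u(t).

Divide through by 4: u'' + 6u' + 13u = 0.
Characteristic equation r² + 6r + 13 = 0 has discriminant (6)² - 4·(13) = -16 < 0, so r = -3 ± 2i.
Hence u_h = C1*cos(2*t)*exp(-3*t) + C2*exp(-3*t)*sin(2*t).
Apply the initial conditions: u(0) = C1 = 0 and u'(0) = -3*C1 + 2*C2 = 3. Solving gives C1 = 0, C2 = 3/2.

u = 3*exp(-3*t)*sin(2*t)/2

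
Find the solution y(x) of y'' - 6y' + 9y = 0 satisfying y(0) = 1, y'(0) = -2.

y = -5*x*exp(3*x) + exp(3*x)

Characteristic equation r² - 6r + 9 = 0 has discriminant (-6)² - 4·(9) = 0, so r = 3 is a repeated root.
Hence y_h = (C1 + C2*x)*exp(3*x).
Apply the initial conditions: y(0) = C1 = 1 and y'(0) = C2 + 3*C1 = -2. Solving gives C1 = 1, C2 = -5.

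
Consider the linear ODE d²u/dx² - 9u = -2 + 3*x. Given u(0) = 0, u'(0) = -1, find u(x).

u = 2/9 - 2*exp(3*x)/9 - x/3

Characteristic equation r² - 9 = 0 factors as (r + 3)(r - 3) = 0, so r = -3, 3.
Hence u_h = C1*exp(-3*x) + C2*exp(3*x).
For the particular solution try u_p = A0 + A1*x. Substituting and matching coefficients of each power of x gives A0 = 2/9, A1 = -1/3, so u_p = 2/9 - x/3.
General solution: u = 2/9 - x/3 + C1*exp(-3*x) + C2*exp(3*x).
Apply the initial conditions: u(0) = 2/9 + C1 + C2 = 0 and u'(0) = -1/3 - 3*C1 + 3*C2 = -1. Solving gives C1 = 0, C2 = -2/9.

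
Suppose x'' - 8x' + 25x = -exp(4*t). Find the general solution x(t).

Characteristic equation r² - 8r + 25 = 0 has discriminant (-8)² - 4·(25) = -36 < 0, so r = 4 ± 3i.
Hence x_h = C1*cos(3*t)*exp(4*t) + C2*exp(4*t)*sin(3*t).
Try x_p = A*exp(4*t). Substituting into the equation and dividing by exp(4*t) gives A = -1/9, so x_p = -exp(4*t)/9.

x = -exp(4*t)/9 + C1*cos(3*t)*exp(4*t) + C2*exp(4*t)*sin(3*t)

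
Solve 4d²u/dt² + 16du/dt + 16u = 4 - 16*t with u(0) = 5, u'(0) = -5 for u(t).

u = 5/4 - t + 15*exp(-2*t)/4 + 7*t*exp(-2*t)/2

Divide through by 4: u'' + 4u' + 4u = 1 - 4*t.
Characteristic equation r² + 4r + 4 = 0 has discriminant (4)² - 4·(4) = 0, so r = -2 is a repeated root.
Hence u_h = (C1 + C2*t)*exp(-2*t).
For the particular solution try u_p = A0 + A1*t. Substituting and matching coefficients of each power of t gives A0 = 5/4, A1 = -1, so u_p = 5/4 - t.
General solution: u = 5/4 - t + C1*exp(-2*t) + C2*t*exp(-2*t).
Apply the initial conditions: u(0) = 5/4 + C1 = 5 and u'(0) = -1 + C2 - 2*C1 = -5. Solving gives C1 = 15/4, C2 = 7/2.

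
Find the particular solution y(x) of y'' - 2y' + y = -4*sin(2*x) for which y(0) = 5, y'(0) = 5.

Characteristic equation r² - 2r + 1 = 0 has discriminant (-2)² - 4·(1) = 0, so r = 1 is a repeated root.
Hence y_h = (C1 + C2*x)*exp(x).
Try y_p = A*cos(2*x) + B*sin(2*x). Substituting and equating the coefficients of cos(2x) and sin(2x) gives A = -16/25, B = 12/25, so y_p = -16*cos(2*x)/25 + 12*sin(2*x)/25.
General solution: y = -16*cos(2*x)/25 + 12*sin(2*x)/25 + C1*exp(x) + C2*x*exp(x).
Apply the initial conditions: y(0) = -16/25 + C1 = 5 and y'(0) = 24/25 + C1 + C2 = 5. Solving gives C1 = 141/25, C2 = -8/5.

y = -16*cos(2*x)/25 + 12*sin(2*x)/25 + 141*exp(x)/25 - 8*x*exp(x)/5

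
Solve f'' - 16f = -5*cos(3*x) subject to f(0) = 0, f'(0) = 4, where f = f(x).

Characteristic equation r² - 16 = 0 factors as (r + 4)(r - 4) = 0, so r = -4, 4.
Hence f_h = C1*exp(-4*x) + C2*exp(4*x).
Try f_p = A*cos(3*x) + B*sin(3*x). Substituting and equating the coefficients of cos(3x) and sin(3x) gives A = 1/5, B = 0, so f_p = cos(3*x)/5.
General solution: f = cos(3*x)/5 + C1*exp(-4*x) + C2*exp(4*x).
Apply the initial conditions: f(0) = 1/5 + C1 + C2 = 0 and f'(0) = -4*C1 + 4*C2 = 4. Solving gives C1 = -3/5, C2 = 2/5.

f = -3*exp(-4*x)/5 + cos(3*x)/5 + 2*exp(4*x)/5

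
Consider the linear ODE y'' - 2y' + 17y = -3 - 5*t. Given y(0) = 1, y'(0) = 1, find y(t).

Characteristic equation r² - 2r + 17 = 0 has discriminant (-2)² - 4·(17) = -64 < 0, so r = 1 ± 4i.
Hence y_h = C1*cos(4*t)*exp(t) + C2*exp(t)*sin(4*t).
For the particular solution try y_p = A0 + A1*t. Substituting and matching coefficients of each power of t gives A0 = -61/289, A1 = -5/17, so y_p = -61/289 - 5*t/17.
General solution: y = -61/289 - 5*t/17 + C1*cos(4*t)*exp(t) + C2*exp(t)*sin(4*t).
Apply the initial conditions: y(0) = -61/289 + C1 = 1 and y'(0) = -5/17 + C1 + 4*C2 = 1. Solving gives C1 = 350/289, C2 = 6/289.

y = -61/289 - 5*t/17 + 6*exp(t)*sin(4*t)/289 + 350*cos(4*t)*exp(t)/289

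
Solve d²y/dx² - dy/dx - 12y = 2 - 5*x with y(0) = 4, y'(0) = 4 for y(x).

Characteristic equation r² - r - 12 = 0 factors as (r + 3)(r - 4) = 0, so r = -3, 4.
Hence y_h = C1*exp(-3*x) + C2*exp(4*x).
For the particular solution try y_p = A0 + A1*x. Substituting and matching coefficients of each power of x gives A0 = -29/144, A1 = 5/12, so y_p = -29/144 + 5*x/12.
General solution: y = -29/144 + 5*x/12 + C1*exp(-3*x) + C2*exp(4*x).
Apply the initial conditions: y(0) = -29/144 + C1 + C2 = 4 and y'(0) = 5/12 - 3*C1 + 4*C2 = 4. Solving gives C1 = 17/9, C2 = 37/16.

y = -29/144 + 5*x/12 + 17*exp(-3*x)/9 + 37*exp(4*x)/16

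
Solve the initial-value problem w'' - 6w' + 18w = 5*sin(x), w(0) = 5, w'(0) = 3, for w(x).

Characteristic equation r² - 6r + 18 = 0 has discriminant (-6)² - 4·(18) = -36 < 0, so r = 3 ± 3i.
Hence w_h = C1*cos(3*x)*exp(3*x) + C2*exp(3*x)*sin(3*x).
Try w_p = A*cos(x) + B*sin(x). Substituting and equating the coefficients of cos(x) and sin(x) gives A = 6/65, B = 17/65, so w_p = 6*cos(x)/65 + 17*sin(x)/65.
General solution: w = 6*cos(x)/65 + 17*sin(x)/65 + C1*cos(3*x)*exp(3*x) + C2*exp(3*x)*sin(3*x).
Apply the initial conditions: w(0) = 6/65 + C1 = 5 and w'(0) = 17/65 + 3*C1 + 3*C2 = 3. Solving gives C1 = 319/65, C2 = -779/195.

w = 6*cos(x)/65 + 17*sin(x)/65 - 779*exp(3*x)*sin(3*x)/195 + 319*cos(3*x)*exp(3*x)/65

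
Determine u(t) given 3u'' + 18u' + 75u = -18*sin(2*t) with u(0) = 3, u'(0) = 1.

u = -14*sin(2*t)/65 + 8*cos(2*t)/65 + 187*cos(4*t)*exp(-3*t)/65 + 327*exp(-3*t)*sin(4*t)/130

Divide through by 3: u'' + 6u' + 25u = -6*sin(2*t).
Characteristic equation r² + 6r + 25 = 0 has discriminant (6)² - 4·(25) = -64 < 0, so r = -3 ± 4i.
Hence u_h = C1*cos(4*t)*exp(-3*t) + C2*exp(-3*t)*sin(4*t).
Try u_p = A*cos(2*t) + B*sin(2*t). Substituting and equating the coefficients of cos(2t) and sin(2t) gives A = 8/65, B = -14/65, so u_p = -14*sin(2*t)/65 + 8*cos(2*t)/65.
General solution: u = -14*sin(2*t)/65 + 8*cos(2*t)/65 + C1*cos(4*t)*exp(-3*t) + C2*exp(-3*t)*sin(4*t).
Apply the initial conditions: u(0) = 8/65 + C1 = 3 and u'(0) = -28/65 - 3*C1 + 4*C2 = 1. Solving gives C1 = 187/65, C2 = 327/130.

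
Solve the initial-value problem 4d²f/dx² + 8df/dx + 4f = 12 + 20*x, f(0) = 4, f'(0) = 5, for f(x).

Divide through by 4: f'' + 2f' + f = 3 + 5*x.
Characteristic equation r² + 2r + 1 = 0 has discriminant (2)² - 4·(1) = 0, so r = -1 is a repeated root.
Hence f_h = (C1 + C2*x)*exp(-x).
For the particular solution try f_p = A0 + A1*x. Substituting and matching coefficients of each power of x gives A0 = -7, A1 = 5, so f_p = -7 + 5*x.
General solution: f = -7 + 5*x + C1*exp(-x) + C2*x*exp(-x).
Apply the initial conditions: f(0) = -7 + C1 = 4 and f'(0) = 5 + C2 - C1 = 5. Solving gives C1 = 11, C2 = 11.

f = -7 + 5*x + 11*exp(-x) + 11*x*exp(-x)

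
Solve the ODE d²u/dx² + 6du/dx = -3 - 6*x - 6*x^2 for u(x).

Characteristic equation r² + 6r = 0 factors as (r + 6)r = 0, so r = -6, 0.
Hence u_h = C1*exp(-6*x) + C2.
Since 0 is a characteristic root (multiplicity 1), multiply the polynomial trial by x: try u_p = x*(A0 + A1*x + A2*x^2). Substituting and matching coefficients of each power of x gives A0 = -7/18, A1 = -1/3, A2 = -1/3, so u_p = -7*x/18 - x^2/3 - x^3/3.

u = C2 - 7*x/18 - x**2/3 - x**3/3 + C1*exp(-6*x)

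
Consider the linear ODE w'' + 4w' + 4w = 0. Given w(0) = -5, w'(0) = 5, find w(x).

Characteristic equation r² + 4r + 4 = 0 has discriminant (4)² - 4·(4) = 0, so r = -2 is a repeated root.
Hence w_h = (C1 + C2*x)*exp(-2*x).
Apply the initial conditions: w(0) = C1 = -5 and w'(0) = C2 - 2*C1 = 5. Solving gives C1 = -5, C2 = -5.

w = -5*exp(-2*x) - 5*x*exp(-2*x)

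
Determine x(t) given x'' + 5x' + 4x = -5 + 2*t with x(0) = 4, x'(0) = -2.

x = -15/8 + t/2 + 7*exp(-t) - 9*exp(-4*t)/8

Characteristic equation r² + 5r + 4 = 0 factors as (r + 4)(r + 1) = 0, so r = -4, -1.
Hence x_h = C1*exp(-4*t) + C2*exp(-t).
For the particular solution try x_p = A0 + A1*t. Substituting and matching coefficients of each power of t gives A0 = -15/8, A1 = 1/2, so x_p = -15/8 + t/2.
General solution: x = -15/8 + t/2 + C1*exp(-4*t) + C2*exp(-t).
Apply the initial conditions: x(0) = -15/8 + C1 + C2 = 4 and x'(0) = 1/2 - C2 - 4*C1 = -2. Solving gives C1 = -9/8, C2 = 7.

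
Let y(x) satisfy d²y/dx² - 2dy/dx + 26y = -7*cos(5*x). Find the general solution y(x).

y = -7*cos(5*x)/101 + 70*sin(5*x)/101 + C1*cos(5*x)*exp(x) + C2*exp(x)*sin(5*x)

Characteristic equation r² - 2r + 26 = 0 has discriminant (-2)² - 4·(26) = -100 < 0, so r = 1 ± 5i.
Hence y_h = C1*cos(5*x)*exp(x) + C2*exp(x)*sin(5*x).
Try y_p = A*cos(5*x) + B*sin(5*x). Substituting and equating the coefficients of cos(5x) and sin(5x) gives A = -7/101, B = 70/101, so y_p = -7*cos(5*x)/101 + 70*sin(5*x)/101.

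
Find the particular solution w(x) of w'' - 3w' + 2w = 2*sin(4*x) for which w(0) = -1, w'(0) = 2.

Characteristic equation r² - 3r + 2 = 0 factors as (r - 1)(r - 2) = 0, so r = 1, 2.
Hence w_h = C1*exp(x) + C2*exp(2*x).
Try w_p = A*cos(4*x) + B*sin(4*x). Substituting and equating the coefficients of cos(4x) and sin(4x) gives A = 6/85, B = -7/85, so w_p = -7*sin(4*x)/85 + 6*cos(4*x)/85.
General solution: w = -7*sin(4*x)/85 + 6*cos(4*x)/85 + C1*exp(x) + C2*exp(2*x).
Apply the initial conditions: w(0) = 6/85 + C1 + C2 = -1 and w'(0) = -28/85 + C1 + 2*C2 = 2. Solving gives C1 = -76/17, C2 = 17/5.

w = -76*exp(x)/17 - 7*sin(4*x)/85 + 6*cos(4*x)/85 + 17*exp(2*x)/5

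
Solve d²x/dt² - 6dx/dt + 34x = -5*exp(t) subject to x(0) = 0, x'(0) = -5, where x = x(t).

Characteristic equation r² - 6r + 34 = 0 has discriminant (-6)² - 4·(34) = -100 < 0, so r = 3 ± 5i.
Hence x_h = C1*cos(5*t)*exp(3*t) + C2*exp(3*t)*sin(5*t).
Try x_p = A*exp(t). Substituting into the equation and dividing by exp(t) gives A = -5/29, so x_p = -5*exp(t)/29.
General solution: x = -5*exp(t)/29 + C1*cos(5*t)*exp(3*t) + C2*exp(3*t)*sin(5*t).
Apply the initial conditions: x(0) = -5/29 + C1 = 0 and x'(0) = -5/29 + 3*C1 + 5*C2 = -5. Solving gives C1 = 5/29, C2 = -31/29.

x = -5*exp(t)/29 - 31*exp(3*t)*sin(5*t)/29 + 5*cos(5*t)*exp(3*t)/29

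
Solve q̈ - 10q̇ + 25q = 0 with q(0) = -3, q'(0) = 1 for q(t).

Characteristic equation r² - 10r + 25 = 0 has discriminant (-10)² - 4·(25) = 0, so r = 5 is a repeated root.
Hence q_h = (C1 + C2*t)*exp(5*t).
Apply the initial conditions: q(0) = C1 = -3 and q'(0) = C2 + 5*C1 = 1. Solving gives C1 = -3, C2 = 16.

q = -3*exp(5*t) + 16*t*exp(5*t)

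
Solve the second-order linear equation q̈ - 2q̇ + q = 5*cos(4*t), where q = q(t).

q = -75*cos(4*t)/289 - 40*sin(4*t)/289 + C1*exp(t) + C2*t*exp(t)

Characteristic equation r² - 2r + 1 = 0 has discriminant (-2)² - 4·(1) = 0, so r = 1 is a repeated root.
Hence q_h = (C1 + C2*t)*exp(t).
Try q_p = A*cos(4*t) + B*sin(4*t). Substituting and equating the coefficients of cos(4t) and sin(4t) gives A = -75/289, B = -40/289, so q_p = -75*cos(4*t)/289 - 40*sin(4*t)/289.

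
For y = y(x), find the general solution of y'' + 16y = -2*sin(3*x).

y = -2*sin(3*x)/7 + C1*cos(4*x) + C2*sin(4*x)

Characteristic equation r² + 16 = 0 has discriminant (0)² - 4·(16) = -64 < 0, so r = ± 4i.
Hence y_h = C1*cos(4*x) + C2*sin(4*x).
Try y_p = A*cos(3*x) + B*sin(3*x). Substituting and equating the coefficients of cos(3x) and sin(3x) gives A = 0, B = -2/7, so y_p = -2*sin(3*x)/7.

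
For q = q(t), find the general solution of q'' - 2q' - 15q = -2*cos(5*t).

q = sin(5*t)/85 + 4*cos(5*t)/85 + C1*exp(5*t) + C2*exp(-3*t)

Characteristic equation r² - 2r - 15 = 0 factors as (r - 5)(r + 3) = 0, so r = 5, -3.
Hence q_h = C1*exp(5*t) + C2*exp(-3*t).
Try q_p = A*cos(5*t) + B*sin(5*t). Substituting and equating the coefficients of cos(5t) and sin(5t) gives A = 4/85, B = 1/85, so q_p = sin(5*t)/85 + 4*cos(5*t)/85.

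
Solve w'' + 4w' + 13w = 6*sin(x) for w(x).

w = -3*cos(x)/20 + 9*sin(x)/20 + C1*cos(3*x)*exp(-2*x) + C2*exp(-2*x)*sin(3*x)

Characteristic equation r² + 4r + 13 = 0 has discriminant (4)² - 4·(13) = -36 < 0, so r = -2 ± 3i.
Hence w_h = C1*cos(3*x)*exp(-2*x) + C2*exp(-2*x)*sin(3*x).
Try w_p = A*cos(x) + B*sin(x). Substituting and equating the coefficients of cos(x) and sin(x) gives A = -3/20, B = 9/20, so w_p = -3*cos(x)/20 + 9*sin(x)/20.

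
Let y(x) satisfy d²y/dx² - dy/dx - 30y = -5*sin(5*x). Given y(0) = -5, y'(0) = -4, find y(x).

Characteristic equation r² - r - 30 = 0 factors as (r + 5)(r - 6) = 0, so r = -5, 6.
Hence y_h = C1*exp(-5*x) + C2*exp(6*x).
Try y_p = A*cos(5*x) + B*sin(5*x). Substituting and equating the coefficients of cos(5x) and sin(5x) gives A = -1/122, B = 11/122, so y_p = -cos(5*x)/122 + 11*sin(5*x)/122.
General solution: y = -cos(5*x)/122 + 11*sin(5*x)/122 + C1*exp(-5*x) + C2*exp(6*x).
Apply the initial conditions: y(0) = -1/122 + C1 + C2 = -5 and y'(0) = 55/122 - 5*C1 + 6*C2 = -4. Solving gives C1 = -51/22, C2 = -1794/671.

y = -1794*exp(6*x)/671 - 51*exp(-5*x)/22 - cos(5*x)/122 + 11*sin(5*x)/122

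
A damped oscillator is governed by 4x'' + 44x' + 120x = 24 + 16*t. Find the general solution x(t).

x = 34/225 + 2*t/15 + C1*exp(-5*t) + C2*exp(-6*t)

Divide through by 4: x'' + 11x' + 30x = 6 + 4*t.
Characteristic equation r² + 11r + 30 = 0 factors as (r + 5)(r + 6) = 0, so r = -5, -6.
Hence x_h = C1*exp(-5*t) + C2*exp(-6*t).
For the particular solution try x_p = A0 + A1*t. Substituting and matching coefficients of each power of t gives A0 = 34/225, A1 = 2/15, so x_p = 34/225 + 2*t/15.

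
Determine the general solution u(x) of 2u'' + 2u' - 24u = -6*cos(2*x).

u = -3*sin(2*x)/130 + 12*cos(2*x)/65 + C1*exp(-4*x) + C2*exp(3*x)

Divide through by 2: u'' + u' - 12u = -3*cos(2*x).
Characteristic equation r² + r - 12 = 0 factors as (r + 4)(r - 3) = 0, so r = -4, 3.
Hence u_h = C1*exp(-4*x) + C2*exp(3*x).
Try u_p = A*cos(2*x) + B*sin(2*x). Substituting and equating the coefficients of cos(2x) and sin(2x) gives A = 12/65, B = -3/130, so u_p = -3*sin(2*x)/130 + 12*cos(2*x)/65.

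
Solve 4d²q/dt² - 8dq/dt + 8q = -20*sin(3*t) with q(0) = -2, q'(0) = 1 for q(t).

q = -6*cos(3*t)/17 + 7*sin(3*t)/17 - 28*cos(t)*exp(t)/17 + 24*exp(t)*sin(t)/17

Divide through by 4: q'' - 2q' + 2q = -5*sin(3*t).
Characteristic equation r² - 2r + 2 = 0 has discriminant (-2)² - 4·(2) = -4 < 0, so r = 1 ± i.
Hence q_h = C1*cos(t)*exp(t) + C2*exp(t)*sin(t).
Try q_p = A*cos(3*t) + B*sin(3*t). Substituting and equating the coefficients of cos(3t) and sin(3t) gives A = -6/17, B = 7/17, so q_p = -6*cos(3*t)/17 + 7*sin(3*t)/17.
General solution: q = -6*cos(3*t)/17 + 7*sin(3*t)/17 + C1*cos(t)*exp(t) + C2*exp(t)*sin(t).
Apply the initial conditions: q(0) = -6/17 + C1 = -2 and q'(0) = 21/17 + C1 + C2 = 1. Solving gives C1 = -28/17, C2 = 24/17.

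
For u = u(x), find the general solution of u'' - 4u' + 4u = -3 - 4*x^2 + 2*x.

u = -7/4 - x**2 - 3*x/2 + C1*exp(2*x) + C2*x*exp(2*x)

Characteristic equation r² - 4r + 4 = 0 has discriminant (-4)² - 4·(4) = 0, so r = 2 is a repeated root.
Hence u_h = (C1 + C2*x)*exp(2*x).
For the particular solution try u_p = A0 + A1*x + A2*x^2. Substituting and matching coefficients of each power of x gives A0 = -7/4, A1 = -3/2, A2 = -1, so u_p = -7/4 - x^2 - 3*x/2.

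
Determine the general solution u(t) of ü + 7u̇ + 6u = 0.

u = C1*exp(-t) + C2*exp(-6*t)

Characteristic equation r² + 7r + 6 = 0 factors as (r + 1)(r + 6) = 0, so r = -1, -6.
Hence u_h = C1*exp(-t) + C2*exp(-6*t).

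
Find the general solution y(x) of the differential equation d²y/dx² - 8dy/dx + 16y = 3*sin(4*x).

y = 3*cos(4*x)/32 + C1*exp(4*x) + C2*x*exp(4*x)

Characteristic equation r² - 8r + 16 = 0 has discriminant (-8)² - 4·(16) = 0, so r = 4 is a repeated root.
Hence y_h = (C1 + C2*x)*exp(4*x).
Try y_p = A*cos(4*x) + B*sin(4*x). Substituting and equating the coefficients of cos(4x) and sin(4x) gives A = 3/32, B = 0, so y_p = 3*cos(4*x)/32.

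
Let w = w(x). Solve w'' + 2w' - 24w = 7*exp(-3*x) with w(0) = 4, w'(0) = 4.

Characteristic equation r² + 2r - 24 = 0 factors as (r + 6)(r - 4) = 0, so r = -6, 4.
Hence w_h = C1*exp(-6*x) + C2*exp(4*x).
Try w_p = A*exp(-3*x). Substituting into the equation and dividing by exp(-3*x) gives A = -1/3, so w_p = -exp(-3*x)/3.
General solution: w = -exp(-3*x)/3 + C1*exp(-6*x) + C2*exp(4*x).
Apply the initial conditions: w(0) = -1/3 + C1 + C2 = 4 and w'(0) = 1 - 6*C1 + 4*C2 = 4. Solving gives C1 = 43/30, C2 = 29/10.

w = -exp(-3*x)/3 + 29*exp(4*x)/10 + 43*exp(-6*x)/30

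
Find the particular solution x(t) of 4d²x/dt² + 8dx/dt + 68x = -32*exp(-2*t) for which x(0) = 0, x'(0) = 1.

Divide through by 4: x'' + 2x' + 17x = -8*exp(-2*t).
Characteristic equation r² + 2r + 17 = 0 has discriminant (2)² - 4·(17) = -64 < 0, so r = -1 ± 4i.
Hence x_h = C1*cos(4*t)*exp(-t) + C2*exp(-t)*sin(4*t).
Try x_p = A*exp(-2*t). Substituting into the equation and dividing by exp(-2*t) gives A = -8/17, so x_p = -8*exp(-2*t)/17.
General solution: x = -8*exp(-2*t)/17 + C1*cos(4*t)*exp(-t) + C2*exp(-t)*sin(4*t).
Apply the initial conditions: x(0) = -8/17 + C1 = 0 and x'(0) = 16/17 - C1 + 4*C2 = 1. Solving gives C1 = 8/17, C2 = 9/68.

x = -8*exp(-2*t)/17 + 8*cos(4*t)*exp(-t)/17 + 9*exp(-t)*sin(4*t)/68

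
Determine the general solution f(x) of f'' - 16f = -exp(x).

f = exp(x)/15 + C1*exp(-4*x) + C2*exp(4*x)

Characteristic equation r² - 16 = 0 factors as (r + 4)(r - 4) = 0, so r = -4, 4.
Hence f_h = C1*exp(-4*x) + C2*exp(4*x).
Try f_p = A*exp(x). Substituting into the equation and dividing by exp(x) gives A = 1/15, so f_p = exp(x)/15.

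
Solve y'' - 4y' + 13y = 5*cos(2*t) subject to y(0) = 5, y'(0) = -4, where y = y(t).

y = -8*sin(2*t)/29 + 9*cos(2*t)/29 - 124*exp(2*t)*sin(3*t)/29 + 136*cos(3*t)*exp(2*t)/29

Characteristic equation r² - 4r + 13 = 0 has discriminant (-4)² - 4·(13) = -36 < 0, so r = 2 ± 3i.
Hence y_h = C1*cos(3*t)*exp(2*t) + C2*exp(2*t)*sin(3*t).
Try y_p = A*cos(2*t) + B*sin(2*t). Substituting and equating the coefficients of cos(2t) and sin(2t) gives A = 9/29, B = -8/29, so y_p = -8*sin(2*t)/29 + 9*cos(2*t)/29.
General solution: y = -8*sin(2*t)/29 + 9*cos(2*t)/29 + C1*cos(3*t)*exp(2*t) + C2*exp(2*t)*sin(3*t).
Apply the initial conditions: y(0) = 9/29 + C1 = 5 and y'(0) = -16/29 + 2*C1 + 3*C2 = -4. Solving gives C1 = 136/29, C2 = -124/29.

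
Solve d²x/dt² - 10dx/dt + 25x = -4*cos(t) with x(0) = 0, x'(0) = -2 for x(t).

x = -24*cos(t)/169 + 10*sin(t)/169 + 24*exp(5*t)/169 - 36*t*exp(5*t)/13

Characteristic equation r² - 10r + 25 = 0 has discriminant (-10)² - 4·(25) = 0, so r = 5 is a repeated root.
Hence x_h = (C1 + C2*t)*exp(5*t).
Try x_p = A*cos(t) + B*sin(t). Substituting and equating the coefficients of cos(t) and sin(t) gives A = -24/169, B = 10/169, so x_p = -24*cos(t)/169 + 10*sin(t)/169.
General solution: x = -24*cos(t)/169 + 10*sin(t)/169 + C1*exp(5*t) + C2*t*exp(5*t).
Apply the initial conditions: x(0) = -24/169 + C1 = 0 and x'(0) = 10/169 + C2 + 5*C1 = -2. Solving gives C1 = 24/169, C2 = -36/13.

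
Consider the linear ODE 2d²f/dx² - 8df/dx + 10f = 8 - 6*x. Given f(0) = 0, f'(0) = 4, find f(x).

f = 8/25 - 3*x/5 - 8*cos(x)*exp(2*x)/25 + 131*exp(2*x)*sin(x)/25

Divide through by 2: f'' - 4f' + 5f = 4 - 3*x.
Characteristic equation r² - 4r + 5 = 0 has discriminant (-4)² - 4·(5) = -4 < 0, so r = 2 ± i.
Hence f_h = C1*cos(x)*exp(2*x) + C2*exp(2*x)*sin(x).
For the particular solution try f_p = A0 + A1*x. Substituting and matching coefficients of each power of x gives A0 = 8/25, A1 = -3/5, so f_p = 8/25 - 3*x/5.
General solution: f = 8/25 - 3*x/5 + C1*cos(x)*exp(2*x) + C2*exp(2*x)*sin(x).
Apply the initial conditions: f(0) = 8/25 + C1 = 0 and f'(0) = -3/5 + C2 + 2*C1 = 4. Solving gives C1 = -8/25, C2 = 131/25.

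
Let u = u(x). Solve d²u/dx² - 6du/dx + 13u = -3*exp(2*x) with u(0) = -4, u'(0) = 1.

u = -3*exp(2*x)/5 - 17*cos(2*x)*exp(3*x)/5 + 31*exp(3*x)*sin(2*x)/5

Characteristic equation r² - 6r + 13 = 0 has discriminant (-6)² - 4·(13) = -16 < 0, so r = 3 ± 2i.
Hence u_h = C1*cos(2*x)*exp(3*x) + C2*exp(3*x)*sin(2*x).
Try u_p = A*exp(2*x). Substituting into the equation and dividing by exp(2*x) gives A = -3/5, so u_p = -3*exp(2*x)/5.
General solution: u = -3*exp(2*x)/5 + C1*cos(2*x)*exp(3*x) + C2*exp(3*x)*sin(2*x).
Apply the initial conditions: u(0) = -3/5 + C1 = -4 and u'(0) = -6/5 + 2*C2 + 3*C1 = 1. Solving gives C1 = -17/5, C2 = 31/5.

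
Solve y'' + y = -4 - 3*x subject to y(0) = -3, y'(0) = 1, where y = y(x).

Characteristic equation r² + 1 = 0 has discriminant (0)² - 4·(1) = -4 < 0, so r = ± i.
Hence y_h = C1*cos(x) + C2*sin(x).
For the particular solution try y_p = A0 + A1*x. Substituting and matching coefficients of each power of x gives A0 = -4, A1 = -3, so y_p = -4 - 3*x.
General solution: y = -4 - 3*x + C1*cos(x) + C2*sin(x).
Apply the initial conditions: y(0) = -4 + C1 = -3 and y'(0) = -3 + C2 = 1. Solving gives C1 = 1, C2 = 4.

y = -4 - 3*x + 4*sin(x) + cos(x)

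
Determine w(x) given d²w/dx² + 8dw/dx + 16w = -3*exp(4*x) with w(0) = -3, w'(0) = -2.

w = -189*exp(-4*x)/64 - 3*exp(4*x)/64 - 109*x*exp(-4*x)/8

Characteristic equation r² + 8r + 16 = 0 has discriminant (8)² - 4·(16) = 0, so r = -4 is a repeated root.
Hence w_h = (C1 + C2*x)*exp(-4*x).
Try w_p = A*exp(4*x). Substituting into the equation and dividing by exp(4*x) gives A = -3/64, so w_p = -3*exp(4*x)/64.
General solution: w = -3*exp(4*x)/64 + C1*exp(-4*x) + C2*x*exp(-4*x).
Apply the initial conditions: w(0) = -3/64 + C1 = -3 and w'(0) = -3/16 + C2 - 4*C1 = -2. Solving gives C1 = -189/64, C2 = -109/8.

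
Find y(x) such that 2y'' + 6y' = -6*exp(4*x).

Divide through by 2: y'' + 3y' = -3*exp(4*x).
Characteristic equation r² + 3r = 0 factors as (r + 3)r = 0, so r = -3, 0.
Hence y_h = C1*exp(-3*x) + C2.
Try y_p = A*exp(4*x). Substituting into the equation and dividing by exp(4*x) gives A = -3/28, so y_p = -3*exp(4*x)/28.

y = C2 - 3*exp(4*x)/28 + C1*exp(-3*x)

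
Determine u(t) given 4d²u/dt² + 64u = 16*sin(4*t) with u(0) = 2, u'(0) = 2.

u = 2*cos(4*t) + 5*sin(4*t)/8 - t*cos(4*t)/2

Divide through by 4: u'' + 16u = 4*sin(4*t).
Characteristic equation r² + 16 = 0 has discriminant (0)² - 4·(16) = -64 < 0, so r = ± 4i.
Hence u_h = C1*cos(4*t) + C2*sin(4*t).
Since ±4i are characteristic roots, multiply the trial by t. Try u_p = t*(A*cos(4*t) + B*sin(4*t)). Substituting and equating the coefficients of cos(4t) and sin(4t) gives A = -1/2, B = 0, so u_p = -t*cos(4*t)/2.
General solution: u = C1*cos(4*t) + C2*sin(4*t) - t*cos(4*t)/2.
Apply the initial conditions: u(0) = C1 = 2 and u'(0) = -1/2 + 4*C2 = 2. Solving gives C1 = 2, C2 = 5/8.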